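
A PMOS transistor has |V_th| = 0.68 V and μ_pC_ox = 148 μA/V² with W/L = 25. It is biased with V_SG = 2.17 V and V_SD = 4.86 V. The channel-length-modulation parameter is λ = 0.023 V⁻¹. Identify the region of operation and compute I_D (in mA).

Saturation; I_D = 4.57 mA

k_p = μ_pC_ox · (W/L) = 3.7 mA/V².
V_ov = V_SG − |V_th| = 2.17 − 0.68 = 1.49 V.
Since V_SD = 4.86 V ≥ V_ov = 1.49 V, the device is in saturation.
I_D = ½ k_p V_ov² (1 + λ V_SD) = 0.5 × 3.7 × 1.49² × (1 + 0.023 × 4.86) = 4.57 mA.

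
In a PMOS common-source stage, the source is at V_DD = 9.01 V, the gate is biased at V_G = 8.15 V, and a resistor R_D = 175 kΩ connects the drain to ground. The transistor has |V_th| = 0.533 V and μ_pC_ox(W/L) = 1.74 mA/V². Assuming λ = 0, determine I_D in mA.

I_D = 0.0509 mA

V_SG = V_DD − V_G = 9.01 − 8.15 = 0.86 V, so V_ov = 0.86 − 0.533 = 0.327 V.
Assume saturation: I_D = ½ k_p V_ov² = 0.5 × 1.74 × 0.327² = 0.093 mA, giving V_SD = V_DD − I_D R_D = 9.01 − 0.093 × 175 = -7.27 V.
But -7.27 V < V_ov = 0.327 V, so the device is actually in triode.
In triode I_D = k_p[V_ov V_SD − ½ V_SD²] and I_D = (V_DD − V_SD)/R_D. Equating: 152 V_SD² − 100.6 V_SD + 9.01 = 0, giving V_SD = 0.107 V (the root below V_ov).
I_D = (9.01 − 0.107) / 175 = 0.0509 mA.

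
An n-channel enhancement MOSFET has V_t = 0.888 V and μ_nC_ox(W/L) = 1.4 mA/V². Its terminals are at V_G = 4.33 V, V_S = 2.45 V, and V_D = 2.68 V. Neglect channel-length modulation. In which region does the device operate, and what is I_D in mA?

V_GS = V_G − V_S = 4.33 − 2.45 = 1.88 V; V_DS = V_D − V_S = 2.68 − 2.45 = 0.23 V.
V_ov = V_GS − V_t = 1.88 − 0.888 = 0.992 V.
Since V_DS = 0.23 V < V_ov = 0.992 V, the device is in the triode region.
I_D = k_n [V_ov · V_DS − ½ V_DS²] = 1.4 × [0.992 × 0.23 − 0.5 × 0.23²] = 0.282 mA.

Triode; I_D = 0.282 mA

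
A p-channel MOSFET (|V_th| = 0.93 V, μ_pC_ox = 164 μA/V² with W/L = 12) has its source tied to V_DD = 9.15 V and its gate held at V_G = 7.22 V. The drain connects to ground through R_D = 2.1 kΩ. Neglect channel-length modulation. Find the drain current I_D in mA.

V_SG = V_DD − V_G = 9.15 − 7.22 = 1.93 V, so V_ov = 1.93 − 0.93 = 1 V.
k_p = μ_pC_ox · (W/L) = 1.968 mA/V².
Assume saturation: I_D = ½ k_p V_ov² = 0.5 × 1.968 × 1² = 0.984 mA, giving V_SD = V_DD − I_D R_D = 9.15 − 0.984 × 2.1 = 7.08 V.
V_SD = 7.08 V ≥ V_ov = 1 V, confirming saturation.

I_D = 0.984 mA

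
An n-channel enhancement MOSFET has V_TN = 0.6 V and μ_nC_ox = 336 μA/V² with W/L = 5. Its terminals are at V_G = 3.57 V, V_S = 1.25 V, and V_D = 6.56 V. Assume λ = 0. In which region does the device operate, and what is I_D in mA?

V_GS = V_G − V_S = 3.57 − 1.25 = 2.32 V; V_DS = V_D − V_S = 6.56 − 1.25 = 5.31 V.
k_n = μ_nC_ox · (W/L) = 1.68 mA/V².
V_ov = V_GS − V_TN = 2.32 − 0.6 = 1.72 V.
Since V_DS = 5.31 V ≥ V_ov = 1.72 V, the device is in saturation.
I_D = ½ k_n V_ov² = 0.5 × 1.68 × 1.72² = 2.49 mA.

Saturation; I_D = 2.49 mA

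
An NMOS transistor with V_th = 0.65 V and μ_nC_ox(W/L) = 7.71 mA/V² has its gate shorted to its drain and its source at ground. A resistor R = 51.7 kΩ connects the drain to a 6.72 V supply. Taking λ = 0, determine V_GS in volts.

V_GS = 0.822 V

With gate tied to drain, V_GS = V_DS ≥ V_GS − V_th, so the device is in saturation.
KCL at the drain: ½ k_n (V_GS − V_th)² = (V_DD − V_GS)/R.
Let x = V_GS − 0.65. Then 199 x² + x − 6.07 = 0, giving x = 0.172 V (positive root), so V_GS = 0.822 V.
I_D = (V_DD − V_GS)/R = (6.72 − 0.822) / 51.7 = 0.114 mA.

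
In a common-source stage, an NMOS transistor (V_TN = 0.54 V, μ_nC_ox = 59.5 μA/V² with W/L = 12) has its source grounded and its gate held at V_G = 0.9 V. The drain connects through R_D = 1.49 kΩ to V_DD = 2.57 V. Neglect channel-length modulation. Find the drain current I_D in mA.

V_GS = V_G = 0.9 V, so V_ov = 0.9 − 0.54 = 0.36 V.
k_n = μ_nC_ox · (W/L) = 0.714 mA/V².
Assume saturation: I_D = ½ k_n V_ov² = 0.5 × 0.714 × 0.36² = 0.0463 mA, giving V_DS = V_DD − I_D R_D = 2.57 − 0.0463 × 1.49 = 2.5 V.
V_DS = 2.5 V ≥ V_ov = 0.36 V, confirming saturation.

I_D = 0.0463 mA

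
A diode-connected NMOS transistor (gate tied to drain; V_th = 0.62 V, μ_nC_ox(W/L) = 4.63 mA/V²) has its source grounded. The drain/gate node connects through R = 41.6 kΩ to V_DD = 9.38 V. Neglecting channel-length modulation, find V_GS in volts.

With gate tied to drain, V_GS = V_DS ≥ V_GS − V_th, so the device is in saturation.
KCL at the drain: ½ k_n (V_GS − V_th)² = (V_DD − V_GS)/R.
Let x = V_GS − 0.62. Then 96.3 x² + x − 8.76 = 0, giving x = 0.296 V (positive root), so V_GS = 0.916 V.
I_D = (V_DD − V_GS)/R = (9.38 − 0.916) / 41.6 = 0.203 mA.

V_GS = 0.916 V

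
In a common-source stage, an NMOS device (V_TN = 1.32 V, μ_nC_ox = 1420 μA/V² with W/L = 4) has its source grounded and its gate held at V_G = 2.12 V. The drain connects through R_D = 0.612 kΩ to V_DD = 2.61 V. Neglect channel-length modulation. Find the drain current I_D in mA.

I_D = 1.82 mA

V_GS = V_G = 2.12 V, so V_ov = 2.12 − 1.32 = 0.8 V.
k_n = μ_nC_ox · (W/L) = 5.68 mA/V².
Assume saturation: I_D = ½ k_n V_ov² = 0.5 × 5.68 × 0.8² = 1.82 mA, giving V_DS = V_DD − I_D R_D = 2.61 − 1.82 × 0.612 = 1.5 V.
V_DS = 1.5 V ≥ V_ov = 0.8 V, confirming saturation.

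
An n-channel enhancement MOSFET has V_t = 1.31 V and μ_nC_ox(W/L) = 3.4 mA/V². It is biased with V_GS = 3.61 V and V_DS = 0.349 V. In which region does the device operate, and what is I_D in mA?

V_ov = V_GS − V_t = 3.61 − 1.31 = 2.3 V.
Since V_DS = 0.349 V < V_ov = 2.3 V, the device is in the triode region.
I_D = k_n [V_ov · V_DS − ½ V_DS²] = 3.4 × [2.3 × 0.349 − 0.5 × 0.349²] = 2.52 mA.

Triode; I_D = 2.52 mA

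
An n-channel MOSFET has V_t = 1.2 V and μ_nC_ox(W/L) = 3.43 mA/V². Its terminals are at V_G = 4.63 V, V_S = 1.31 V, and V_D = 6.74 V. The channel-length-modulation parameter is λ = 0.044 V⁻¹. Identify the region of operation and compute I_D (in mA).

Saturation; I_D = 9.55 mA

V_GS = V_G − V_S = 4.63 − 1.31 = 3.32 V; V_DS = V_D − V_S = 6.74 − 1.31 = 5.43 V.
V_ov = V_GS − V_t = 3.32 − 1.2 = 2.12 V.
Since V_DS = 5.43 V ≥ V_ov = 2.12 V, the device is in saturation.
I_D = ½ k_n V_ov² (1 + λ V_DS) = 0.5 × 3.43 × 2.12² × (1 + 0.044 × 5.43) = 9.55 mA.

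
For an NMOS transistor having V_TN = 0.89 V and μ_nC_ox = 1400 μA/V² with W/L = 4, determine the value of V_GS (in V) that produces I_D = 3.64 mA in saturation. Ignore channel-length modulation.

k_n = μ_nC_ox · (W/L) = 5.6 mA/V².
In saturation I_D = ½ k_n (V_GS − V_TN)², so V_GS − V_TN = √(2 I_D / k_n) = √(2 × 3.64 / 5.6) = 1.14 V.
V_GS = 0.89 + 1.14 = 2.03 V.

V_GS = 2.03 V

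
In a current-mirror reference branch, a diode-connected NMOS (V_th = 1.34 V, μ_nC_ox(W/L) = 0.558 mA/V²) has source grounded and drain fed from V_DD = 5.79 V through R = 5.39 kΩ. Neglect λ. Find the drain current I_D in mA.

I_D = 0.562 mA

With gate tied to drain, V_GS = V_DS ≥ V_GS − V_th, so the device is in saturation.
KCL at the drain: ½ k_n (V_GS − V_th)² = (V_DD − V_GS)/R.
Let x = V_GS − 1.34. Then 1.5 x² + x − 4.45 = 0, giving x = 1.42 V (positive root), so V_GS = 2.76 V.
I_D = (V_DD − V_GS)/R = (5.79 − 2.76) / 5.39 = 0.562 mA.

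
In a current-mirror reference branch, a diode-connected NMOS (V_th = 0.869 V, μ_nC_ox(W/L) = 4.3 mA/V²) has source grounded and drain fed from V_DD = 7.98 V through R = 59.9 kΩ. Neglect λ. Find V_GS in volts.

V_GS = 1.10 V

With gate tied to drain, V_GS = V_DS ≥ V_GS − V_th, so the device is in saturation.
KCL at the drain: ½ k_n (V_GS − V_th)² = (V_DD − V_GS)/R.
Let x = V_GS − 0.869. Then 129 x² + x − 7.111 = 0, giving x = 0.231 V (positive root), so V_GS = 1.1 V.
I_D = (V_DD − V_GS)/R = (7.98 − 1.1) / 59.9 = 0.115 mA.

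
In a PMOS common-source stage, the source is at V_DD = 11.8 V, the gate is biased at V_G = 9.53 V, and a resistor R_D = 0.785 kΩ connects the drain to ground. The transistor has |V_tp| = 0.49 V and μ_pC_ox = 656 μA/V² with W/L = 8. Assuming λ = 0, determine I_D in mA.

V_SG = V_DD − V_G = 11.8 − 9.53 = 2.27 V, so V_ov = 2.27 − 0.49 = 1.78 V.
k_p = μ_pC_ox · (W/L) = 5.248 mA/V².
Assume saturation: I_D = ½ k_p V_ov² = 0.5 × 5.248 × 1.78² = 8.31 mA, giving V_SD = V_DD − I_D R_D = 11.8 − 8.31 × 0.785 = 5.27 V.
V_SD = 5.27 V ≥ V_ov = 1.78 V, confirming saturation.

I_D = 8.31 mA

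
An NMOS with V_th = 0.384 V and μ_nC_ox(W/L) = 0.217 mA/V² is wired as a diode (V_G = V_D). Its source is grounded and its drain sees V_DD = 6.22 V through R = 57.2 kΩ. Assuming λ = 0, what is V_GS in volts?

With gate tied to drain, V_GS = V_DS ≥ V_GS − V_th, so the device is in saturation.
KCL at the drain: ½ k_n (V_GS − V_th)² = (V_DD − V_GS)/R.
Let x = V_GS − 0.384. Then 6.21 x² + x − 5.836 = 0, giving x = 0.892 V (positive root), so V_GS = 1.28 V.
I_D = (V_DD − V_GS)/R = (6.22 − 1.28) / 57.2 = 0.0864 mA.

V_GS = 1.28 V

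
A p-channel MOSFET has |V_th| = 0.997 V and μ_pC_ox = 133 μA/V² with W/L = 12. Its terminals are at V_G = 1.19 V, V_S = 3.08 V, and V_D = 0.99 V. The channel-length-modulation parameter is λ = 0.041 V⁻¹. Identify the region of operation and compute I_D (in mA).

Saturation; I_D = 0.691 mA

V_SG = V_S − V_G = 3.08 − 1.19 = 1.89 V; V_SD = V_S − V_D = 3.08 − 0.99 = 2.09 V.
k_p = μ_pC_ox · (W/L) = 1.596 mA/V².
V_ov = V_SG − |V_th| = 1.89 − 0.997 = 0.893 V.
Since V_SD = 2.09 V ≥ V_ov = 0.893 V, the device is in saturation.
I_D = ½ k_p V_ov² (1 + λ V_SD) = 0.5 × 1.596 × 0.893² × (1 + 0.041 × 2.09) = 0.691 mA.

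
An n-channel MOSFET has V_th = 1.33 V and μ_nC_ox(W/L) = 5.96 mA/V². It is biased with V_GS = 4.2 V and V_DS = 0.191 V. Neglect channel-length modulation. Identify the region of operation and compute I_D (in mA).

Triode; I_D = 3.16 mA

V_ov = V_GS − V_th = 4.2 − 1.33 = 2.87 V.
Since V_DS = 0.191 V < V_ov = 2.87 V, the device is in the triode region.
I_D = k_n [V_ov · V_DS − ½ V_DS²] = 5.96 × [2.87 × 0.191 − 0.5 × 0.191²] = 3.16 mA.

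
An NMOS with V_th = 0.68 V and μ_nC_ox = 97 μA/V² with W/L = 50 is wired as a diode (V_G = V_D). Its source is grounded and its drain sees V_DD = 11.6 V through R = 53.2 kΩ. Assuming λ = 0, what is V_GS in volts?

With gate tied to drain, V_GS = V_DS ≥ V_GS − V_th, so the device is in saturation.
k_n = μ_nC_ox · (W/L) = 4.85 mA/V².
KCL at the drain: ½ k_n (V_GS − V_th)² = (V_DD − V_GS)/R.
Let x = V_GS − 0.68. Then 129 x² + x − 10.92 = 0, giving x = 0.287 V (positive root), so V_GS = 0.967 V.
I_D = (V_DD − V_GS)/R = (11.6 − 0.967) / 53.2 = 0.2 mA.

V_GS = 0.967 V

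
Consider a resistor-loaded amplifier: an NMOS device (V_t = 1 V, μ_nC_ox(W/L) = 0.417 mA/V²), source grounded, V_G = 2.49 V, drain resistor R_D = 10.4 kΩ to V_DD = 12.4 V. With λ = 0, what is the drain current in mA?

I_D = 0.463 mA

V_GS = V_G = 2.49 V, so V_ov = 2.49 − 1 = 1.49 V.
Assume saturation: I_D = ½ k_n V_ov² = 0.5 × 0.417 × 1.49² = 0.463 mA, giving V_DS = V_DD − I_D R_D = 12.4 − 0.463 × 10.4 = 7.59 V.
V_DS = 7.59 V ≥ V_ov = 1.49 V, confirming saturation.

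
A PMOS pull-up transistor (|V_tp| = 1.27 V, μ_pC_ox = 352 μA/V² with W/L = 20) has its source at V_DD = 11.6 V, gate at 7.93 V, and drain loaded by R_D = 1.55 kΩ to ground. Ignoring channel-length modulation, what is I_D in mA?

V_SG = V_DD − V_G = 11.6 − 7.93 = 3.67 V, so V_ov = 3.67 − 1.27 = 2.4 V.
k_p = μ_pC_ox · (W/L) = 7.04 mA/V².
Assume saturation: I_D = ½ k_p V_ov² = 0.5 × 7.04 × 2.4² = 20.3 mA, giving V_SD = V_DD − I_D R_D = 11.6 − 20.3 × 1.55 = -19.8 V.
But -19.8 V < V_ov = 2.4 V, so the device is actually in triode.
In triode I_D = k_p[V_ov V_SD − ½ V_SD²] and I_D = (V_DD − V_SD)/R_D. Equating: 5.46 V_SD² − 27.19 V_SD + 11.6 = 0, giving V_SD = 0.471 V (the root below V_ov).
I_D = (11.6 − 0.471) / 1.55 = 7.18 mA.

I_D = 7.18 mA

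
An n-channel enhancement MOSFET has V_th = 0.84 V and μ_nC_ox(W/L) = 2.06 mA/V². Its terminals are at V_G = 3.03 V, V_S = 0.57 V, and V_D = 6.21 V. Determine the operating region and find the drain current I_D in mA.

V_GS = V_G − V_S = 3.03 − 0.57 = 2.46 V; V_DS = V_D − V_S = 6.21 − 0.57 = 5.64 V.
V_ov = V_GS − V_th = 2.46 − 0.84 = 1.62 V.
Since V_DS = 5.64 V ≥ V_ov = 1.62 V, the device is in saturation.
I_D = ½ k_n V_ov² = 0.5 × 2.06 × 1.62² = 2.7 mA.

Saturation; I_D = 2.70 mA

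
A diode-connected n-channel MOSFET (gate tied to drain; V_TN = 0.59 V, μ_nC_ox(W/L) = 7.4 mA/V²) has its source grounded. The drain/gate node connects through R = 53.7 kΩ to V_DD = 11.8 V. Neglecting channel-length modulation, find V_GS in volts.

V_GS = 0.825 V

With gate tied to drain, V_GS = V_DS ≥ V_GS − V_TN, so the device is in saturation.
KCL at the drain: ½ k_n (V_GS − V_TN)² = (V_DD − V_GS)/R.
Let x = V_GS − 0.59. Then 199 x² + x − 11.21 = 0, giving x = 0.235 V (positive root), so V_GS = 0.825 V.
I_D = (V_DD − V_GS)/R = (11.8 − 0.825) / 53.7 = 0.204 mA.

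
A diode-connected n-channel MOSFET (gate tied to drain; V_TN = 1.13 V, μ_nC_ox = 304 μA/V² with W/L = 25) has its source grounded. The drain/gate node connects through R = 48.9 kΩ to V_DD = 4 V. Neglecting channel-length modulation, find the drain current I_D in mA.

I_D = 0.0562 mA

With gate tied to drain, V_GS = V_DS ≥ V_GS − V_TN, so the device is in saturation.
k_n = μ_nC_ox · (W/L) = 7.6 mA/V².
KCL at the drain: ½ k_n (V_GS − V_TN)² = (V_DD − V_GS)/R.
Let x = V_GS − 1.13. Then 186 x² + x − 2.87 = 0, giving x = 0.122 V (positive root), so V_GS = 1.25 V.
I_D = (V_DD − V_GS)/R = (4 − 1.25) / 48.9 = 0.0562 mA.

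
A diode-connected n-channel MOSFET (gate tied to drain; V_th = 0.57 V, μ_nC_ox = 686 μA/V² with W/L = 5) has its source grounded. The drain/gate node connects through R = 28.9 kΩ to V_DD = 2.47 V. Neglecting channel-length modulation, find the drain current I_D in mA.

I_D = 0.0593 mA

With gate tied to drain, V_GS = V_DS ≥ V_GS − V_th, so the device is in saturation.
k_n = μ_nC_ox · (W/L) = 3.43 mA/V².
KCL at the drain: ½ k_n (V_GS − V_th)² = (V_DD − V_GS)/R.
Let x = V_GS − 0.57. Then 49.6 x² + x − 1.9 = 0, giving x = 0.186 V (positive root), so V_GS = 0.756 V.
I_D = (V_DD − V_GS)/R = (2.47 − 0.756) / 28.9 = 0.0593 mA.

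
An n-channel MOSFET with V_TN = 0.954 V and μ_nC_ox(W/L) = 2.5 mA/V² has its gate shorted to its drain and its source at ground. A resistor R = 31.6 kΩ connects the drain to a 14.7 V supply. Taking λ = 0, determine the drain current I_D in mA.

With gate tied to drain, V_GS = V_DS ≥ V_GS − V_TN, so the device is in saturation.
KCL at the drain: ½ k_n (V_GS − V_TN)² = (V_DD − V_GS)/R.
Let x = V_GS − 0.954. Then 39.5 x² + x − 13.75 = 0, giving x = 0.577 V (positive root), so V_GS = 1.53 V.
I_D = (V_DD − V_GS)/R = (14.7 − 1.53) / 31.6 = 0.417 mA.

I_D = 0.417 mA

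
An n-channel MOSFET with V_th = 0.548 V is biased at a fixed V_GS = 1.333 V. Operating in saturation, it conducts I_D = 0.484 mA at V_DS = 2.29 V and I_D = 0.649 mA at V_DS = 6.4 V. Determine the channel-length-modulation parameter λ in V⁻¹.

With V_GS fixed, I_D ∝ (1 + λ V_DS) in saturation, so I_D2/I_D1 = (1 + λ V_DS2)/(1 + λ V_DS1).
0.649/0.484 = 1.341 = (1 + 6.4 λ)/(1 + 2.29 λ).
Solving: λ (I_D1 V_DS2 − I_D2 V_DS1) = I_D2 − I_D1, so λ = (0.649 − 0.484) / (0.484 × 6.4 − 0.649 × 2.29) = 0.165 / 1.61 = 0.102 V⁻¹.

λ = 0.102 V⁻¹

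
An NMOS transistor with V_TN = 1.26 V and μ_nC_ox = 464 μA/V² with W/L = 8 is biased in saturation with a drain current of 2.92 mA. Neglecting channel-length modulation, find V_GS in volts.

V_GS = 2.51 V

k_n = μ_nC_ox · (W/L) = 3.712 mA/V².
In saturation I_D = ½ k_n (V_GS − V_TN)², so V_GS − V_TN = √(2 I_D / k_n) = √(2 × 2.92 / 3.712) = 1.25 V.
V_GS = 1.26 + 1.25 = 2.51 V.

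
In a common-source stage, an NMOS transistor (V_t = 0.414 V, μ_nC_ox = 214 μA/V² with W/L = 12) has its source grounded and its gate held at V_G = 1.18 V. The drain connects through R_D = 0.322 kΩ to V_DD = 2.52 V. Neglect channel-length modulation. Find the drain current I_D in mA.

I_D = 0.753 mA

V_GS = V_G = 1.18 V, so V_ov = 1.18 − 0.414 = 0.766 V.
k_n = μ_nC_ox · (W/L) = 2.568 mA/V².
Assume saturation: I_D = ½ k_n V_ov² = 0.5 × 2.568 × 0.766² = 0.753 mA, giving V_DS = V_DD − I_D R_D = 2.52 − 0.753 × 0.322 = 2.28 V.
V_DS = 2.28 V ≥ V_ov = 0.766 V, confirming saturation.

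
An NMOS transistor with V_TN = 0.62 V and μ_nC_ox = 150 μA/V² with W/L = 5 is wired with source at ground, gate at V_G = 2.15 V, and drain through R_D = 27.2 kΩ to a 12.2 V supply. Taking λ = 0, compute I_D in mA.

I_D = 0.432 mA

V_GS = V_G = 2.15 V, so V_ov = 2.15 − 0.62 = 1.53 V.
k_n = μ_nC_ox · (W/L) = 0.75 mA/V².
Assume saturation: I_D = ½ k_n V_ov² = 0.5 × 0.75 × 1.53² = 0.878 mA, giving V_DS = V_DD − I_D R_D = 12.2 − 0.878 × 27.2 = -11.7 V.
But -11.7 V < V_ov = 1.53 V, so the device is actually in triode.
In triode I_D = k_n[V_ov V_DS − ½ V_DS²] and I_D = (V_DD − V_DS)/R_D. Equating: 10.2 V_DS² − 32.21 V_DS + 12.2 = 0, giving V_DS = 0.44 V (the root below V_ov).
I_D = (12.2 − 0.44) / 27.2 = 0.432 mA.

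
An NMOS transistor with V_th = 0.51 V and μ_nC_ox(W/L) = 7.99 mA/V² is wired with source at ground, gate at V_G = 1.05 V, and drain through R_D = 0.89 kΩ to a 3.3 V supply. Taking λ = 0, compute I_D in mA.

V_GS = V_G = 1.05 V, so V_ov = 1.05 − 0.51 = 0.54 V.
Assume saturation: I_D = ½ k_n V_ov² = 0.5 × 7.99 × 0.54² = 1.16 mA, giving V_DS = V_DD − I_D R_D = 3.3 − 1.16 × 0.89 = 2.26 V.
V_DS = 2.26 V ≥ V_ov = 0.54 V, confirming saturation.

I_D = 1.16 mA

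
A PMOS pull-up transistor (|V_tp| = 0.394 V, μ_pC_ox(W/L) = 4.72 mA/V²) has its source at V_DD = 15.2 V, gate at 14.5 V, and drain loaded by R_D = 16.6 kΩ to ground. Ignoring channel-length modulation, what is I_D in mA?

I_D = 0.221 mA

V_SG = V_DD − V_G = 15.2 − 14.5 = 0.7 V, so V_ov = 0.7 − 0.394 = 0.306 V.
Assume saturation: I_D = ½ k_p V_ov² = 0.5 × 4.72 × 0.306² = 0.221 mA, giving V_SD = V_DD − I_D R_D = 15.2 − 0.221 × 16.6 = 11.5 V.
V_SD = 11.5 V ≥ V_ov = 0.306 V, confirming saturation.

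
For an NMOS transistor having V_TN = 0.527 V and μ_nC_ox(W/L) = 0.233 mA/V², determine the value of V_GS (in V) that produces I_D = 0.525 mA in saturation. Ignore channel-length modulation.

V_GS = 2.65 V

In saturation I_D = ½ k_n (V_GS − V_TN)², so V_GS − V_TN = √(2 I_D / k_n) = √(2 × 0.525 / 0.233) = 2.12 V.
V_GS = 0.527 + 2.12 = 2.65 V.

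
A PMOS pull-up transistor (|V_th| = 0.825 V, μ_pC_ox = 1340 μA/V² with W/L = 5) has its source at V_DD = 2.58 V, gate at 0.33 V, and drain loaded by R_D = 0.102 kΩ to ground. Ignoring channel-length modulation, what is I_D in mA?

V_SG = V_DD − V_G = 2.58 − 0.33 = 2.25 V, so V_ov = 2.25 − 0.825 = 1.43 V.
k_p = μ_pC_ox · (W/L) = 6.7 mA/V².
Assume saturation: I_D = ½ k_p V_ov² = 0.5 × 6.7 × 1.43² = 6.8 mA, giving V_SD = V_DD − I_D R_D = 2.58 − 6.8 × 0.102 = 1.89 V.
V_SD = 1.89 V ≥ V_ov = 1.43 V, confirming saturation.

I_D = 6.80 mA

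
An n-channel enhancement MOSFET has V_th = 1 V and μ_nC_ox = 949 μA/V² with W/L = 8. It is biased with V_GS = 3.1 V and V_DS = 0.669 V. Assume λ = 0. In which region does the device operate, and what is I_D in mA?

Triode; I_D = 8.97 mA

k_n = μ_nC_ox · (W/L) = 7.592 mA/V².
V_ov = V_GS − V_th = 3.1 − 1 = 2.1 V.
Since V_DS = 0.669 V < V_ov = 2.1 V, the device is in the triode region.
I_D = k_n [V_ov · V_DS − ½ V_DS²] = 7.592 × [2.1 × 0.669 − 0.5 × 0.669²] = 8.97 mA.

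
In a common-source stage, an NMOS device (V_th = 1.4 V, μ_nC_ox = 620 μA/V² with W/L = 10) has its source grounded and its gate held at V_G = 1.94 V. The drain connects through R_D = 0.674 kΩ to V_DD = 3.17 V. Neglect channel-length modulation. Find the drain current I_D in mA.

I_D = 0.904 mA

V_GS = V_G = 1.94 V, so V_ov = 1.94 − 1.4 = 0.54 V.
k_n = μ_nC_ox · (W/L) = 6.2 mA/V².
Assume saturation: I_D = ½ k_n V_ov² = 0.5 × 6.2 × 0.54² = 0.904 mA, giving V_DS = V_DD − I_D R_D = 3.17 − 0.904 × 0.674 = 2.56 V.
V_DS = 2.56 V ≥ V_ov = 0.54 V, confirming saturation.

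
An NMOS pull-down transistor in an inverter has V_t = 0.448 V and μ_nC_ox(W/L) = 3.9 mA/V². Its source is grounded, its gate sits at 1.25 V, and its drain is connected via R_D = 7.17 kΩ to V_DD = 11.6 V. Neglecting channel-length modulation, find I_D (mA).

V_GS = V_G = 1.25 V, so V_ov = 1.25 − 0.448 = 0.802 V.
Assume saturation: I_D = ½ k_n V_ov² = 0.5 × 3.9 × 0.802² = 1.25 mA, giving V_DS = V_DD − I_D R_D = 11.6 − 1.25 × 7.17 = 2.61 V.
V_DS = 2.61 V ≥ V_ov = 0.802 V, confirming saturation.

I_D = 1.25 mA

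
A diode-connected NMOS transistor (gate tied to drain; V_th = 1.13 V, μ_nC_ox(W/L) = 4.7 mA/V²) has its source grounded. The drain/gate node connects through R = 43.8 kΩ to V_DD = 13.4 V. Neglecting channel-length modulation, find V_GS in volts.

With gate tied to drain, V_GS = V_DS ≥ V_GS − V_th, so the device is in saturation.
KCL at the drain: ½ k_n (V_GS − V_th)² = (V_DD − V_GS)/R.
Let x = V_GS − 1.13. Then 103 x² + x − 12.27 = 0, giving x = 0.34 V (positive root), so V_GS = 1.47 V.
I_D = (V_DD − V_GS)/R = (13.4 − 1.47) / 43.8 = 0.272 mA.

V_GS = 1.47 V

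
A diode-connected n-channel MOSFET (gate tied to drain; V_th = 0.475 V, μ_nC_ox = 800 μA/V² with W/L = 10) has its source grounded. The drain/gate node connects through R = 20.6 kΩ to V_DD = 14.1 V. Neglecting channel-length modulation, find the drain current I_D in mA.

I_D = 0.642 mA

With gate tied to drain, V_GS = V_DS ≥ V_GS − V_th, so the device is in saturation.
k_n = μ_nC_ox · (W/L) = 8 mA/V².
KCL at the drain: ½ k_n (V_GS − V_th)² = (V_DD − V_GS)/R.
Let x = V_GS − 0.475. Then 82.4 x² + x − 13.62 = 0, giving x = 0.401 V (positive root), so V_GS = 0.876 V.
I_D = (V_DD − V_GS)/R = (14.1 − 0.876) / 20.6 = 0.642 mA.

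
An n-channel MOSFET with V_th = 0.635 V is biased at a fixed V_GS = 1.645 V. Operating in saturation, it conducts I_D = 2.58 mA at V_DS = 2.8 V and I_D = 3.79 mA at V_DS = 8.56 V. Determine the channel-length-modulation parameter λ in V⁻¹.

With V_GS fixed, I_D ∝ (1 + λ V_DS) in saturation, so I_D2/I_D1 = (1 + λ V_DS2)/(1 + λ V_DS1).
3.79/2.58 = 1.469 = (1 + 8.56 λ)/(1 + 2.8 λ).
Solving: λ (I_D1 V_DS2 − I_D2 V_DS1) = I_D2 − I_D1, so λ = (3.79 − 2.58) / (2.58 × 8.56 − 3.79 × 2.8) = 1.21 / 11.5 = 0.105 V⁻¹.

λ = 0.105 V⁻¹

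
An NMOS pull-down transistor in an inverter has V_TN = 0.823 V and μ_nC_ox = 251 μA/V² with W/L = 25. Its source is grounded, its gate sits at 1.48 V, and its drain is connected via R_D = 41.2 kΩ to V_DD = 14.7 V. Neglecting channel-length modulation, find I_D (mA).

I_D = 0.355 mA

V_GS = V_G = 1.48 V, so V_ov = 1.48 − 0.823 = 0.657 V.
k_n = μ_nC_ox · (W/L) = 6.275 mA/V².
Assume saturation: I_D = ½ k_n V_ov² = 0.5 × 6.275 × 0.657² = 1.35 mA, giving V_DS = V_DD − I_D R_D = 14.7 − 1.35 × 41.2 = -41.1 V.
But -41.1 V < V_ov = 0.657 V, so the device is actually in triode.
In triode I_D = k_n[V_ov V_DS − ½ V_DS²] and I_D = (V_DD − V_DS)/R_D. Equating: 129 V_DS² − 170.9 V_DS + 14.7 = 0, giving V_DS = 0.0925 V (the root below V_ov).
I_D = (14.7 − 0.0925) / 41.2 = 0.355 mA.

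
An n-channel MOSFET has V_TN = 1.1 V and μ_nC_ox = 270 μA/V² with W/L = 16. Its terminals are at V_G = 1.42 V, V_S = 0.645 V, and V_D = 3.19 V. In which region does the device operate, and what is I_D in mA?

V_GS = V_G − V_S = 1.42 − 0.645 = 0.775 V; V_DS = V_D − V_S = 3.19 − 0.645 = 2.54 V.
V_GS = 0.775 V < V_TN = 1.1 V, so the transistor is in cutoff.

Cutoff; I_D = 0 mA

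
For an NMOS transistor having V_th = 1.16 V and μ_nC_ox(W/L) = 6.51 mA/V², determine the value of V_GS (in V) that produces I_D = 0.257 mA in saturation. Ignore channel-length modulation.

In saturation I_D = ½ k_n (V_GS − V_th)², so V_GS − V_th = √(2 I_D / k_n) = √(2 × 0.257 / 6.51) = 0.281 V.
V_GS = 1.16 + 0.281 = 1.44 V.

V_GS = 1.44 V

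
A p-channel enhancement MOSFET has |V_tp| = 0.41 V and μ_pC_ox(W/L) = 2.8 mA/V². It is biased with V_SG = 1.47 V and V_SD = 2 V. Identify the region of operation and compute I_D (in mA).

V_ov = V_SG − |V_tp| = 1.47 − 0.41 = 1.06 V.
Since V_SD = 2 V ≥ V_ov = 1.06 V, the device is in saturation.
I_D = ½ k_p V_ov² = 0.5 × 2.8 × 1.06² = 1.57 mA.

Saturation; I_D = 1.57 mA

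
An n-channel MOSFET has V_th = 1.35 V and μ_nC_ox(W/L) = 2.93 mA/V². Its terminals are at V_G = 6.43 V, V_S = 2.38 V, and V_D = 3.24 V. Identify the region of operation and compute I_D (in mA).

Triode; I_D = 5.72 mA

V_GS = V_G − V_S = 6.43 − 2.38 = 4.05 V; V_DS = V_D − V_S = 3.24 − 2.38 = 0.86 V.
V_ov = V_GS − V_th = 4.05 − 1.35 = 2.7 V.
Since V_DS = 0.86 V < V_ov = 2.7 V, the device is in the triode region.
I_D = k_n [V_ov · V_DS − ½ V_DS²] = 2.93 × [2.7 × 0.86 − 0.5 × 0.86²] = 5.72 mA.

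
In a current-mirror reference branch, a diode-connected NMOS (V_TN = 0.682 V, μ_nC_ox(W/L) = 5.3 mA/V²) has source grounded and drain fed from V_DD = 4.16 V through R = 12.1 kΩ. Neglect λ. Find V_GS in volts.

V_GS = 0.996 V

With gate tied to drain, V_GS = V_DS ≥ V_GS − V_TN, so the device is in saturation.
KCL at the drain: ½ k_n (V_GS − V_TN)² = (V_DD − V_GS)/R.
Let x = V_GS − 0.682. Then 32.1 x² + x − 3.478 = 0, giving x = 0.314 V (positive root), so V_GS = 0.996 V.
I_D = (V_DD − V_GS)/R = (4.16 − 0.996) / 12.1 = 0.261 mA.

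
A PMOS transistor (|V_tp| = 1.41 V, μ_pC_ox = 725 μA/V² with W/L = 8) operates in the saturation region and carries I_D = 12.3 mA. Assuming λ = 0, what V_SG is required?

V_SG = 3.47 V

k_p = μ_pC_ox · (W/L) = 5.8 mA/V².
In saturation I_D = ½ k_p (V_SG − |V_tp|)², so V_SG − |V_tp| = √(2 I_D / k_p) = √(2 × 12.3 / 5.8) = 2.06 V.
V_SG = 1.41 + 2.06 = 3.47 V.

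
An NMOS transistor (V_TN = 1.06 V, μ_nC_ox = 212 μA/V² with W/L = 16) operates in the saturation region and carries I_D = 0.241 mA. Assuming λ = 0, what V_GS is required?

k_n = μ_nC_ox · (W/L) = 3.392 mA/V².
In saturation I_D = ½ k_n (V_GS − V_TN)², so V_GS − V_TN = √(2 I_D / k_n) = √(2 × 0.241 / 3.392) = 0.377 V.
V_GS = 1.06 + 0.377 = 1.44 V.

V_GS = 1.44 V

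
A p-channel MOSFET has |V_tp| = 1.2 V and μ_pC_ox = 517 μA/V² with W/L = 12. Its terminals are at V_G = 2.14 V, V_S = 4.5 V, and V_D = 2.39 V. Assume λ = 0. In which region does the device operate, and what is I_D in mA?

Saturation; I_D = 4.17 mA

V_SG = V_S − V_G = 4.5 − 2.14 = 2.36 V; V_SD = V_S − V_D = 4.5 − 2.39 = 2.11 V.
k_p = μ_pC_ox · (W/L) = 6.204 mA/V².
V_ov = V_SG − |V_tp| = 2.36 − 1.2 = 1.16 V.
Since V_SD = 2.11 V ≥ V_ov = 1.16 V, the device is in saturation.
I_D = ½ k_p V_ov² = 0.5 × 6.204 × 1.16² = 4.17 mA.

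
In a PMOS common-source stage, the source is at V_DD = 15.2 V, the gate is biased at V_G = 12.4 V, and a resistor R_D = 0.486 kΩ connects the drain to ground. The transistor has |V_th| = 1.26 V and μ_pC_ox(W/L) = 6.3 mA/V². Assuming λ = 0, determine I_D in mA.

I_D = 7.47 mA

V_SG = V_DD − V_G = 15.2 − 12.4 = 2.8 V, so V_ov = 2.8 − 1.26 = 1.54 V.
Assume saturation: I_D = ½ k_p V_ov² = 0.5 × 6.3 × 1.54² = 7.47 mA, giving V_SD = V_DD − I_D R_D = 15.2 − 7.47 × 0.486 = 11.6 V.
V_SD = 11.6 V ≥ V_ov = 1.54 V, confirming saturation.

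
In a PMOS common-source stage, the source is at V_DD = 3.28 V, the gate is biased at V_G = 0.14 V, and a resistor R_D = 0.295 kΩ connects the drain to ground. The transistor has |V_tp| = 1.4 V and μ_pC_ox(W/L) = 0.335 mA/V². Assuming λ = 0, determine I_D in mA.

I_D = 0.507 mA

V_SG = V_DD − V_G = 3.28 − 0.14 = 3.14 V, so V_ov = 3.14 − 1.4 = 1.74 V.
Assume saturation: I_D = ½ k_p V_ov² = 0.5 × 0.335 × 1.74² = 0.507 mA, giving V_SD = V_DD − I_D R_D = 3.28 − 0.507 × 0.295 = 3.13 V.
V_SD = 3.13 V ≥ V_ov = 1.74 V, confirming saturation.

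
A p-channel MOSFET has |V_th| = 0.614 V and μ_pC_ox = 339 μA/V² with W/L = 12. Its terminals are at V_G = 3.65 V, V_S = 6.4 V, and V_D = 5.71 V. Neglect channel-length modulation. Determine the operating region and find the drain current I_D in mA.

V_SG = V_S − V_G = 6.4 − 3.65 = 2.75 V; V_SD = V_S − V_D = 6.4 − 5.71 = 0.69 V.
k_p = μ_pC_ox · (W/L) = 4.068 mA/V².
V_ov = V_SG − |V_th| = 2.75 − 0.614 = 2.14 V.
Since V_SD = 0.69 V < V_ov = 2.14 V, the device is in the triode region.
I_D = k_p [V_ov · V_SD − ½ V_SD²] = 4.068 × [2.14 × 0.69 − 0.5 × 0.69²] = 5.03 mA.

Triode; I_D = 5.03 mA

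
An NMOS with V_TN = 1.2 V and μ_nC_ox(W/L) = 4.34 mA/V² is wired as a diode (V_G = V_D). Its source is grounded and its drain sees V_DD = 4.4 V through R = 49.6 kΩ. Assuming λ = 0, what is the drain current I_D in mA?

With gate tied to drain, V_GS = V_DS ≥ V_GS − V_TN, so the device is in saturation.
KCL at the drain: ½ k_n (V_GS − V_TN)² = (V_DD − V_GS)/R.
Let x = V_GS − 1.2. Then 108 x² + x − 3.2 = 0, giving x = 0.168 V (positive root), so V_GS = 1.37 V.
I_D = (V_DD − V_GS)/R = (4.4 − 1.37) / 49.6 = 0.0611 mA.

I_D = 0.0611 mA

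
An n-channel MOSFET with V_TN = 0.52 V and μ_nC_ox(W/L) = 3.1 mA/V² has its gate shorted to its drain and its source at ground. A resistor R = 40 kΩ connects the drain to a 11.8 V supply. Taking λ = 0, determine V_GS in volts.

V_GS = 0.939 V

With gate tied to drain, V_GS = V_DS ≥ V_GS − V_TN, so the device is in saturation.
KCL at the drain: ½ k_n (V_GS − V_TN)² = (V_DD − V_GS)/R.
Let x = V_GS − 0.52. Then 62 x² + x − 11.28 = 0, giving x = 0.419 V (positive root), so V_GS = 0.939 V.
I_D = (V_DD − V_GS)/R = (11.8 − 0.939) / 40 = 0.272 mA.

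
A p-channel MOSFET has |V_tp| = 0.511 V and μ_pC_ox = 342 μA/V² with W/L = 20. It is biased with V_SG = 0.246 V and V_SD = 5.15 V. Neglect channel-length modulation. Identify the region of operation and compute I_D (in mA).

V_SG = 0.246 V < |V_tp| = 0.511 V, so the transistor is in cutoff.

Cutoff; I_D = 0 mA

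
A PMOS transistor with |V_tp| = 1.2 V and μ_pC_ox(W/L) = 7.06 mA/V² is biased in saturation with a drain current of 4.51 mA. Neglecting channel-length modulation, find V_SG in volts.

V_SG = 2.33 V

In saturation I_D = ½ k_p (V_SG − |V_tp|)², so V_SG − |V_tp| = √(2 I_D / k_p) = √(2 × 4.51 / 7.06) = 1.13 V.
V_SG = 1.2 + 1.13 = 2.33 V.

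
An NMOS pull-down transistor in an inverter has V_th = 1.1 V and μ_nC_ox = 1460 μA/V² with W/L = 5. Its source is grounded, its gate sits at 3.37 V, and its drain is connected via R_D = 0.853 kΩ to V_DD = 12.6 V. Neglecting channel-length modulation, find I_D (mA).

I_D = 13.5 mA

V_GS = V_G = 3.37 V, so V_ov = 3.37 − 1.1 = 2.27 V.
k_n = μ_nC_ox · (W/L) = 7.3 mA/V².
Assume saturation: I_D = ½ k_n V_ov² = 0.5 × 7.3 × 2.27² = 18.8 mA, giving V_DS = V_DD − I_D R_D = 12.6 − 18.8 × 0.853 = -3.44 V.
But -3.44 V < V_ov = 2.27 V, so the device is actually in triode.
In triode I_D = k_n[V_ov V_DS − ½ V_DS²] and I_D = (V_DD − V_DS)/R_D. Equating: 3.11 V_DS² − 15.14 V_DS + 12.6 = 0, giving V_DS = 1.07 V (the root below V_ov).
I_D = (12.6 − 1.07) / 0.853 = 13.5 mA.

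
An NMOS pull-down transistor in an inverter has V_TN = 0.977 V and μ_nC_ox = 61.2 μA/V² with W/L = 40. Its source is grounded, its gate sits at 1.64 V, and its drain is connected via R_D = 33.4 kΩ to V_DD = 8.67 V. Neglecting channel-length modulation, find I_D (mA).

I_D = 0.254 mA

V_GS = V_G = 1.64 V, so V_ov = 1.64 − 0.977 = 0.663 V.
k_n = μ_nC_ox · (W/L) = 2.448 mA/V².
Assume saturation: I_D = ½ k_n V_ov² = 0.5 × 2.448 × 0.663² = 0.538 mA, giving V_DS = V_DD − I_D R_D = 8.67 − 0.538 × 33.4 = -9.3 V.
But -9.3 V < V_ov = 0.663 V, so the device is actually in triode.
In triode I_D = k_n[V_ov V_DS − ½ V_DS²] and I_D = (V_DD − V_DS)/R_D. Equating: 40.9 V_DS² − 55.21 V_DS + 8.67 = 0, giving V_DS = 0.181 V (the root below V_ov).
I_D = (8.67 − 0.181) / 33.4 = 0.254 mA.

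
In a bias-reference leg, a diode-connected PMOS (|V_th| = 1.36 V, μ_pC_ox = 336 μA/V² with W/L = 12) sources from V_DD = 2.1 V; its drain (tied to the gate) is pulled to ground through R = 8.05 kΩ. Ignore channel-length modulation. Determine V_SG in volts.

With gate tied to drain, V_SG = V_SD ≥ V_SG − |V_th|, so the device is in saturation.
k_p = μ_pC_ox · (W/L) = 4.032 mA/V².
KCL at the drain: ½ k_p (V_SG − |V_th|)² = (V_DD − V_SG)/R.
Let x = V_SG − 1.36. Then 16.2 x² + x − 0.74 = 0, giving x = 0.185 V (positive root), so V_SG = 1.54 V.
I_D = (V_DD − V_SG)/R = (2.1 − 1.54) / 8.05 = 0.069 mA.

V_SG = 1.54 V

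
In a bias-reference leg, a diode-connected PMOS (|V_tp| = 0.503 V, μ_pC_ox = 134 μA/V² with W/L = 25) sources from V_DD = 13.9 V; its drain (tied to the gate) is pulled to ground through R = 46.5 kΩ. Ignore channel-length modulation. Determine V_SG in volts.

With gate tied to drain, V_SG = V_SD ≥ V_SG − |V_tp|, so the device is in saturation.
k_p = μ_pC_ox · (W/L) = 3.35 mA/V².
KCL at the drain: ½ k_p (V_SG − |V_tp|)² = (V_DD − V_SG)/R.
Let x = V_SG − 0.503. Then 77.9 x² + x − 13.4 = 0, giving x = 0.408 V (positive root), so V_SG = 0.911 V.
I_D = (V_DD − V_SG)/R = (13.9 − 0.911) / 46.5 = 0.279 mA.

V_SG = 0.911 V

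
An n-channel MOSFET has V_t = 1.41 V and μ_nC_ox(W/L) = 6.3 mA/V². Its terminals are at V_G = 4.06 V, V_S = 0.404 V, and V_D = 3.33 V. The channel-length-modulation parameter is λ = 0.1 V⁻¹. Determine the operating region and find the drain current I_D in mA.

V_GS = V_G − V_S = 4.06 − 0.404 = 3.66 V; V_DS = V_D − V_S = 3.33 − 0.404 = 2.93 V.
V_ov = V_GS − V_t = 3.66 − 1.41 = 2.25 V.
Since V_DS = 2.93 V ≥ V_ov = 2.25 V, the device is in saturation.
I_D = ½ k_n V_ov² (1 + λ V_DS) = 0.5 × 6.3 × 2.25² × (1 + 0.1 × 2.93) = 20.5 mA.

Saturation; I_D = 20.5 mA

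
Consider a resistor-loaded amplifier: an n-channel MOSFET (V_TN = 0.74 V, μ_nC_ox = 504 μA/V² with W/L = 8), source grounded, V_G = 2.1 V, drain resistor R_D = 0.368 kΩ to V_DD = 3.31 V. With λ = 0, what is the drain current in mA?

I_D = 3.73 mA

V_GS = V_G = 2.1 V, so V_ov = 2.1 − 0.74 = 1.36 V.
k_n = μ_nC_ox · (W/L) = 4.032 mA/V².
Assume saturation: I_D = ½ k_n V_ov² = 0.5 × 4.032 × 1.36² = 3.73 mA, giving V_DS = V_DD − I_D R_D = 3.31 − 3.73 × 0.368 = 1.94 V.
V_DS = 1.94 V ≥ V_ov = 1.36 V, confirming saturation.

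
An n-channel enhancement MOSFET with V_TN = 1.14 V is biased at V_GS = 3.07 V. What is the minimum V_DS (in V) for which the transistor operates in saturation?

The boundary between triode and saturation is V_DS = V_GS − V_TN = V_ov.
V_ov = 3.07 − 1.14 = 1.93 V.

V_DS,sat = 1.93 V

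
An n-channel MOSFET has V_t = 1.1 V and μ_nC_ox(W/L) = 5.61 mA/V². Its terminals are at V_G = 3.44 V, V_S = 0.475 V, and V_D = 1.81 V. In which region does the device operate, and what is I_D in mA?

Triode; I_D = 8.97 mA

V_GS = V_G − V_S = 3.44 − 0.475 = 2.96 V; V_DS = V_D − V_S = 1.81 − 0.475 = 1.33 V.
V_ov = V_GS − V_t = 2.96 − 1.1 = 1.86 V.
Since V_DS = 1.33 V < V_ov = 1.86 V, the device is in the triode region.
I_D = k_n [V_ov · V_DS − ½ V_DS²] = 5.61 × [1.86 × 1.33 − 0.5 × 1.33²] = 8.97 mA.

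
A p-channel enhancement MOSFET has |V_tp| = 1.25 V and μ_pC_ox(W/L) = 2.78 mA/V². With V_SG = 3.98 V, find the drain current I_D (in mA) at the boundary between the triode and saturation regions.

At the boundary V_SD = V_ov = V_SG − |V_tp| = 3.98 − 1.25 = 2.73 V.
I_D = ½ k_p V_ov² = 0.5 × 2.78 × 2.73² = 10.4 mA.

I_D = 10.4 mA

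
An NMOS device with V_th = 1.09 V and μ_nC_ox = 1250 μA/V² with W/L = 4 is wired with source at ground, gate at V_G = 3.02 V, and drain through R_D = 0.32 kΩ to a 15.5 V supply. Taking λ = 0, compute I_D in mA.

V_GS = V_G = 3.02 V, so V_ov = 3.02 − 1.09 = 1.93 V.
k_n = μ_nC_ox · (W/L) = 5 mA/V².
Assume saturation: I_D = ½ k_n V_ov² = 0.5 × 5 × 1.93² = 9.31 mA, giving V_DS = V_DD − I_D R_D = 15.5 − 9.31 × 0.32 = 12.5 V.
V_DS = 12.5 V ≥ V_ov = 1.93 V, confirming saturation.

I_D = 9.31 mA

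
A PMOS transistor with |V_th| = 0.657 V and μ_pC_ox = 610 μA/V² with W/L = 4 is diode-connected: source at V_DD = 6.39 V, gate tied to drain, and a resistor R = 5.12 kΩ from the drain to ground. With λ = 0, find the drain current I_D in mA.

With gate tied to drain, V_SG = V_SD ≥ V_SG − |V_th|, so the device is in saturation.
k_p = μ_pC_ox · (W/L) = 2.44 mA/V².
KCL at the drain: ½ k_p (V_SG − |V_th|)² = (V_DD − V_SG)/R.
Let x = V_SG − 0.657. Then 6.25 x² + x − 5.733 = 0, giving x = 0.881 V (positive root), so V_SG = 1.54 V.
I_D = (V_DD − V_SG)/R = (6.39 − 1.54) / 5.12 = 0.948 mA.

I_D = 0.948 mA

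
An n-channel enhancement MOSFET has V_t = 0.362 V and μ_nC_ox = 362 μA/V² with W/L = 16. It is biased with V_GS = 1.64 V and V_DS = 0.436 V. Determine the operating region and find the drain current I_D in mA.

k_n = μ_nC_ox · (W/L) = 5.792 mA/V².
V_ov = V_GS − V_t = 1.64 − 0.362 = 1.28 V.
Since V_DS = 0.436 V < V_ov = 1.28 V, the device is in the triode region.
I_D = k_n [V_ov · V_DS − ½ V_DS²] = 5.792 × [1.28 × 0.436 − 0.5 × 0.436²] = 2.68 mA.

Triode; I_D = 2.68 mA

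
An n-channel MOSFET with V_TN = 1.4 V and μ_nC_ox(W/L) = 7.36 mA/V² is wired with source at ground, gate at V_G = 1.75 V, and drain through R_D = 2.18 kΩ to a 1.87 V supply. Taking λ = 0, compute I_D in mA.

I_D = 0.451 mA

V_GS = V_G = 1.75 V, so V_ov = 1.75 − 1.4 = 0.35 V.
Assume saturation: I_D = ½ k_n V_ov² = 0.5 × 7.36 × 0.35² = 0.451 mA, giving V_DS = V_DD − I_D R_D = 1.87 − 0.451 × 2.18 = 0.887 V.
V_DS = 0.887 V ≥ V_ov = 0.35 V, confirming saturation.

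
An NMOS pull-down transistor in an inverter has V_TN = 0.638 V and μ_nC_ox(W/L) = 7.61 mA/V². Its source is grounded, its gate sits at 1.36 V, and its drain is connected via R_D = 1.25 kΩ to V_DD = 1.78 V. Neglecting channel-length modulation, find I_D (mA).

V_GS = V_G = 1.36 V, so V_ov = 1.36 − 0.638 = 0.722 V.
Assume saturation: I_D = ½ k_n V_ov² = 0.5 × 7.61 × 0.722² = 1.98 mA, giving V_DS = V_DD − I_D R_D = 1.78 − 1.98 × 1.25 = -0.699 V.
But -0.699 V < V_ov = 0.722 V, so the device is actually in triode.
In triode I_D = k_n[V_ov V_DS − ½ V_DS²] and I_D = (V_DD − V_DS)/R_D. Equating: 4.76 V_DS² − 7.868 V_DS + 1.78 = 0, giving V_DS = 0.27 V (the root below V_ov).
I_D = (1.78 − 0.27) / 1.25 = 1.21 mA.

I_D = 1.21 mA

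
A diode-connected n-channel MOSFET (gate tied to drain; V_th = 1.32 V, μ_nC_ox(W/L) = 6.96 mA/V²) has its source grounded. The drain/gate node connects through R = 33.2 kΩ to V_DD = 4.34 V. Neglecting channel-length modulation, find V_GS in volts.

With gate tied to drain, V_GS = V_DS ≥ V_GS − V_th, so the device is in saturation.
KCL at the drain: ½ k_n (V_GS − V_th)² = (V_DD − V_GS)/R.
Let x = V_GS − 1.32. Then 116 x² + x − 3.02 = 0, giving x = 0.157 V (positive root), so V_GS = 1.48 V.
I_D = (V_DD − V_GS)/R = (4.34 − 1.48) / 33.2 = 0.0862 mA.

V_GS = 1.48 V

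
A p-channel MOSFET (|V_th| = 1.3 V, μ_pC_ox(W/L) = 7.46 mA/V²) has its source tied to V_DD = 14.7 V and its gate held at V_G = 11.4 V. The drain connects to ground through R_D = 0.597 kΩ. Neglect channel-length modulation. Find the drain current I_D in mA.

I_D = 14.9 mA

V_SG = V_DD − V_G = 14.7 − 11.4 = 3.3 V, so V_ov = 3.3 − 1.3 = 2 V.
Assume saturation: I_D = ½ k_p V_ov² = 0.5 × 7.46 × 2² = 14.9 mA, giving V_SD = V_DD − I_D R_D = 14.7 − 14.9 × 0.597 = 5.79 V.
V_SD = 5.79 V ≥ V_ov = 2 V, confirming saturation.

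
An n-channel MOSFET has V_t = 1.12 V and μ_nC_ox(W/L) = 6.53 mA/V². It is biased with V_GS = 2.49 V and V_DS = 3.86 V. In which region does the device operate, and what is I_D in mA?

Saturation; I_D = 6.13 mA

V_ov = V_GS − V_t = 2.49 − 1.12 = 1.37 V.
Since V_DS = 3.86 V ≥ V_ov = 1.37 V, the device is in saturation.
I_D = ½ k_n V_ov² = 0.5 × 6.53 × 1.37² = 6.13 mA.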